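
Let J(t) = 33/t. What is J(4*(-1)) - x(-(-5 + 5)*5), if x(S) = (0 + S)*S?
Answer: -33/4 ≈ -8.2500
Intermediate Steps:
x(S) = S² (x(S) = S*S = S²)
J(4*(-1)) - x(-(-5 + 5)*5) = 33/((4*(-1))) - (-(-5 + 5)*5)² = 33/(-4) - (-0*5)² = 33*(-¼) - (-1*0)² = -33/4 - 1*0² = -33/4 - 1*0 = -33/4 + 0 = -33/4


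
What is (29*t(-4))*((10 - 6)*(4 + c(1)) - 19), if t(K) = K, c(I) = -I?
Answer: 812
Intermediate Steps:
(29*t(-4))*((10 - 6)*(4 + c(1)) - 19) = (29*(-4))*((10 - 6)*(4 - 1*1) - 19) = -116*(4*(4 - 1) - 19) = -116*(4*3 - 19) = -116*(12 - 19) = -116*(-7) = 812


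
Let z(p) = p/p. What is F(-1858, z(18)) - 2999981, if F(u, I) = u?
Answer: -3001839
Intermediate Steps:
z(p) = 1
F(-1858, z(18)) - 2999981 = -1858 - 2999981 = -3001839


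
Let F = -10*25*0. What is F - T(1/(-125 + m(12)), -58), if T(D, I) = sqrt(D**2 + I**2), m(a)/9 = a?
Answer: -sqrt(972197)/17 ≈ -58.000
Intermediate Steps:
m(a) = 9*a
F = 0 (F = -250*0 = 0)
F - T(1/(-125 + m(12)), -58) = 0 - sqrt((1/(-125 + 9*12))**2 + (-58)**2) = 0 - sqrt((1/(-125 + 108))**2 + 3364) = 0 - sqrt((1/(-17))**2 + 3364) = 0 - sqrt((-1/17)**2 + 3364) = 0 - sqrt(1/289 + 3364) = 0 - sqrt(972197/289) = 0 - sqrt(972197)/17 = -sqrt(972197)/17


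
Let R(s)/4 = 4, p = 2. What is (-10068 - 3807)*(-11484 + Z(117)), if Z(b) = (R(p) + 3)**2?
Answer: 154331625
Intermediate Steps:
R(s) = 16 (R(s) = 4*4 = 16)
Z(b) = 361 (Z(b) = (16 + 3)**2 = 19**2 = 361)
(-10068 - 3807)*(-11484 + Z(117)) = (-10068 - 3807)*(-11484 + 361) = -13875*(-11123) = 154331625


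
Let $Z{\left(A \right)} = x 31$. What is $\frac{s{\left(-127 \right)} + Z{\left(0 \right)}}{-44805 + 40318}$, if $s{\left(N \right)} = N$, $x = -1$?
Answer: $\frac{158}{4487} \approx 0.035213$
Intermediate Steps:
$Z{\left(A \right)} = -31$ ($Z{\left(A \right)} = \left(-1\right) 31 = -31$)
$\frac{s{\left(-127 \right)} + Z{\left(0 \right)}}{-44805 + 40318} = \frac{-127 - 31}{-44805 + 40318} = - \frac{158}{-4487} = \left(-158\right) \left(- \frac{1}{4487}\right) = \frac{158}{4487}$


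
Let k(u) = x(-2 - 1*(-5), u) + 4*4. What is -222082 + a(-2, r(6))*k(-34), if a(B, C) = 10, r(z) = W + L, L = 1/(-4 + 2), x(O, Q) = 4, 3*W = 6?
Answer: -221882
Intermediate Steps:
W = 2 (W = (1/3)*6 = 2)
L = -1/2 (L = 1/(-2) = -1/2 ≈ -0.50000)
k(u) = 20 (k(u) = 4 + 4*4 = 4 + 16 = 20)
r(z) = 3/2 (r(z) = 2 - 1/2 = 3/2)
-222082 + a(-2, r(6))*k(-34) = -222082 + 10*20 = -222082 + 200 = -221882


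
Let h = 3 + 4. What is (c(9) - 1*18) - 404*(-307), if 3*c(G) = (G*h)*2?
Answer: 124052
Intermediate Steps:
h = 7
c(G) = 14*G/3 (c(G) = ((G*7)*2)/3 = ((7*G)*2)/3 = (14*G)/3 = 14*G/3)
(c(9) - 1*18) - 404*(-307) = ((14/3)*9 - 1*18) - 404*(-307) = (42 - 18) + 124028 = 24 + 124028 = 124052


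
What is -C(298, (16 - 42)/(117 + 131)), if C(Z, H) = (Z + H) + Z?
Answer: -73891/124 ≈ -595.90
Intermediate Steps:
C(Z, H) = H + 2*Z (C(Z, H) = (H + Z) + Z = H + 2*Z)
-C(298, (16 - 42)/(117 + 131)) = -((16 - 42)/(117 + 131) + 2*298) = -(-26/248 + 596) = -(-26*1/248 + 596) = -(-13/124 + 596) = -1*73891/124 = -73891/124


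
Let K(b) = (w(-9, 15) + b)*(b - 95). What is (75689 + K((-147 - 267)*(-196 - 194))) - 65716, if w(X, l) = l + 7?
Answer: 26057552903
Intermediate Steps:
w(X, l) = 7 + l
K(b) = (-95 + b)*(22 + b) (K(b) = ((7 + 15) + b)*(b - 95) = (22 + b)*(-95 + b) = (-95 + b)*(22 + b))
(75689 + K((-147 - 267)*(-196 - 194))) - 65716 = (75689 + (-2090 + ((-147 - 267)*(-196 - 194))² - 73*(-147 - 267)*(-196 - 194))) - 65716 = (75689 + (-2090 + (-414*(-390))² - (-30222)*(-390))) - 65716 = (75689 + (-2090 + 161460² - 73*161460)) - 65716 = (75689 + (-2090 + 26069331600 - 11786580)) - 65716 = (75689 + 26057542930) - 65716 = 26057618619 - 65716 = 26057552903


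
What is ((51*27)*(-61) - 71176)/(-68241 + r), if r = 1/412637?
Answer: 64030121201/28158761516 ≈ 2.2739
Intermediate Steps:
r = 1/412637 ≈ 2.4234e-6
((51*27)*(-61) - 71176)/(-68241 + r) = ((51*27)*(-61) - 71176)/(-68241 + 1/412637) = (1377*(-61) - 71176)/(-28158761516/412637) = (-83997 - 71176)*(-412637/28158761516) = -155173*(-412637/28158761516) = 64030121201/28158761516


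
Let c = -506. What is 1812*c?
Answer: -916872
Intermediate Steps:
1812*c = 1812*(-506) = -916872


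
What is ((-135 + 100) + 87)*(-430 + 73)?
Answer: -18564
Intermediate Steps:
((-135 + 100) + 87)*(-430 + 73) = (-35 + 87)*(-357) = 52*(-357) = -18564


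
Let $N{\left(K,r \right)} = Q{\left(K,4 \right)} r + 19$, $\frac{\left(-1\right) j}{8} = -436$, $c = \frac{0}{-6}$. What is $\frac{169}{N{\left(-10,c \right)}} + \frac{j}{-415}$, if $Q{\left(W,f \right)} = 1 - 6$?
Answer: $\frac{3863}{7885} \approx 0.48992$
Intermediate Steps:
$c = 0$ ($c = 0 \left(- \frac{1}{6}\right) = 0$)
$Q{\left(W,f \right)} = -5$ ($Q{\left(W,f \right)} = 1 - 6 = -5$)
$j = 3488$ ($j = \left(-8\right) \left(-436\right) = 3488$)
$N{\left(K,r \right)} = 19 - 5 r$ ($N{\left(K,r \right)} = - 5 r + 19 = 19 - 5 r$)
$\frac{169}{N{\left(-10,c \right)}} + \frac{j}{-415} = \frac{169}{19 - 0} + \frac{3488}{-415} = \frac{169}{19 + 0} + 3488 \left(- \frac{1}{415}\right) = \frac{169}{19} - \frac{3488}{415} = \frac{3863}{7885}$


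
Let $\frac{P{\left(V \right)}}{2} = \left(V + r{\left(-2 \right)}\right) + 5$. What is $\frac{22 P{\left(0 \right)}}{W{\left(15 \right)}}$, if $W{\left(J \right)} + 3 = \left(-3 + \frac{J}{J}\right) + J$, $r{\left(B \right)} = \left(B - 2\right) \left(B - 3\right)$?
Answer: $110$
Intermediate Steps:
$r{\left(B \right)} = \left(-3 + B\right) \left(-2 + B\right)$ ($r{\left(B \right)} = \left(-2 + B\right) \left(-3 + B\right) = \left(-3 + B\right) \left(-2 + B\right)$)
$P{\left(V \right)} = 50 + 2 V$ ($P{\left(V \right)} = 2 \left(\left(V + \left(6 + \left(-2\right)^{2} - -10\right)\right) + 5\right) = 2 \left(\left(V + \left(6 + 4 + 10\right)\right) + 5\right) = 2 \left(\left(V + 20\right) + 5\right) = 2 \left(\left(20 + V\right) + 5\right) = 2 \left(25 + V\right) = 50 + 2 V$)
$W{\left(J \right)} = -5 + J$ ($W{\left(J \right)} = -3 - \left(3 - J - \frac{J}{J}\right) = -3 + \left(\left(-3 + 1\right) + J\right) = -3 + \left(-2 + J\right) = -5 + J$)
$\frac{22 P{\left(0 \right)}}{W{\left(15 \right)}} = \frac{22 \left(50 + 2 \cdot 0\right)}{-5 + 15} = \frac{22 \left(50 + 0\right)}{10} = 22 \cdot 50 \cdot \frac{1}{10} = 1100 \cdot \frac{1}{10} = 110$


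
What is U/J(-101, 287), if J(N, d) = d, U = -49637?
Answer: -7091/41 ≈ -172.95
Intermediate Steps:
U/J(-101, 287) = -49637/287 = -49637*1/287 = -7091/41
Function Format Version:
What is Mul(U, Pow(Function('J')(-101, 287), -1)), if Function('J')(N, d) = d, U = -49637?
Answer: Rational(-7091, 41) ≈ -172.95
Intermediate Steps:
Mul(U, Pow(Function('J')(-101, 287), -1)) = Mul(-49637, Pow(287, -1)) = Mul(-49637, Rational(1, 287)) = Rational(-7091, 41)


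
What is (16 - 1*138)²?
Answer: 14884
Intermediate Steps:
(16 - 1*138)² = (16 - 138)² = (-122)² = 14884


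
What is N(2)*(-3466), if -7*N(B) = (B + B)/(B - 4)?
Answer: -6932/7 ≈ -990.29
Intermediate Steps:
N(B) = -2*B/(7*(-4 + B)) (N(B) = -(B + B)/(7*(B - 4)) = -2*B/(7*(-4 + B)))
N(2)*(-3466) = -2*2/(-28 + 7*2)*(-3466) = -2*2/(-28 + 14)*(-3466) = -2*2/(-14)*(-3466) = -2*2*(-1/14)*(-3466) = (2/7)*(-3466) = -6932/7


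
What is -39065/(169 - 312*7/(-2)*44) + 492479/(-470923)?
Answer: -3241728226/1746653407 ≈ -1.8560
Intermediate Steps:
-39065/(169 - 312*7/(-2)*44) + 492479/(-470923) = -39065/(169 - 312*7*(-½)*44) + 492479*(-1/470923) = -39065/(169 - (-1092)*44) - 492479/470923 = -39065/(169 - 312*(-154)) - 492479/470923 = -39065/(169 + 48048) - 492479/470923 = -39065/48217 - 492479/470923 = -39065*1/48217 - 492479/470923 = -3005/3709 - 492479/470923 = -3241728226/1746653407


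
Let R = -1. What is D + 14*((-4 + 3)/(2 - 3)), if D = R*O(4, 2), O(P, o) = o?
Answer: 12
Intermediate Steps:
D = -2 (D = -1*2 = -2)
D + 14*((-4 + 3)/(2 - 3)) = -2 + 14*((-4 + 3)/(2 - 3)) = -2 + 14*(-1/(-1)) = -2 + 14*(-1*(-1)) = -2 + 14*1 = -2 + 14 = 12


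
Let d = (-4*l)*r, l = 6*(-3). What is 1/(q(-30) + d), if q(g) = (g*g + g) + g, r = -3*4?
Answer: -1/24 ≈ -0.041667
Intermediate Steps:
r = -12
l = -18
q(g) = g**2 + 2*g (q(g) = (g**2 + g) + g = (g + g**2) + g = g**2 + 2*g)
d = -864 (d = -4*(-18)*(-12) = 72*(-12) = -864)
1/(q(-30) + d) = 1/(-30*(2 - 30) - 864) = 1/(-30*(-28) - 864) = 1/(840 - 864) = 1/(-24) = -1/24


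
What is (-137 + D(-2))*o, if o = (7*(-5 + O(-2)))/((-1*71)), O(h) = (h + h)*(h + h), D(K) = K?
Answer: 10703/71 ≈ 150.75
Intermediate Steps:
O(h) = 4*h² (O(h) = (2*h)*(2*h) = 4*h²)
o = -77/71 (o = (7*(-5 + 4*(-2)²))/((-1*71)) = (7*(-5 + 4*4))/(-71) = (7*(-5 + 16))*(-1/71) = (7*11)*(-1/71) = 77*(-1/71) = -77/71 ≈ -1.0845)
(-137 + D(-2))*o = (-137 - 2)*(-77/71) = -139*(-77/71) = 10703/71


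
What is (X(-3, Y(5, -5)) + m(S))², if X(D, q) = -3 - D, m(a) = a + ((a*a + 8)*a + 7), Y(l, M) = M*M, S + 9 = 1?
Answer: 332929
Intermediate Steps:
S = -8 (S = -9 + 1 = -8)
Y(l, M) = M²
m(a) = 7 + a + a*(8 + a²) (m(a) = a + ((a² + 8)*a + 7) = a + ((8 + a²)*a + 7) = a + (a*(8 + a²) + 7) = a + (7 + a*(8 + a²)) = 7 + a + a*(8 + a²))
(X(-3, Y(5, -5)) + m(S))² = ((-3 - 1*(-3)) + (7 + (-8)³ + 9*(-8)))² = ((-3 + 3) + (7 - 512 - 72))² = (0 - 577)² = (-577)² = 332929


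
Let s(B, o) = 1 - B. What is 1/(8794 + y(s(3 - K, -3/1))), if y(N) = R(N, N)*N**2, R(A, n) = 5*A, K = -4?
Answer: 1/7714 ≈ 0.00012963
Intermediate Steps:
y(N) = 5*N**3 (y(N) = (5*N)*N**2 = 5*N**3)
1/(8794 + y(s(3 - K, -3/1))) = 1/(8794 + 5*(1 - (3 - 1*(-4)))**3) = 1/(8794 + 5*(1 - (3 + 4))**3) = 1/(8794 + 5*(1 - 1*7)**3) = 1/(8794 + 5*(1 - 7)**3) = 1/(8794 + 5*(-6)**3) = 1/(8794 + 5*(-216)) = 1/(8794 - 1080) = 1/7714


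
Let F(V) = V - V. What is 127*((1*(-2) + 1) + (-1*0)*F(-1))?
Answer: -127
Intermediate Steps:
F(V) = 0
127*((1*(-2) + 1) + (-1*0)*F(-1)) = 127*((1*(-2) + 1) - 1*0*0) = 127*((-2 + 1) + 0*0) = 127*(-1 + 0) = 127*(-1) = -127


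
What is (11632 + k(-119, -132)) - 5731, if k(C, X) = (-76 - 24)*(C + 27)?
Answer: 15101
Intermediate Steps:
k(C, X) = -2700 - 100*C (k(C, X) = -100*(27 + C) = -2700 - 100*C)
(11632 + k(-119, -132)) - 5731 = (11632 + (-2700 - 100*(-119))) - 5731 = (11632 + (-2700 + 11900)) - 5731 = (11632 + 9200) - 5731 = 20832 - 5731 = 15101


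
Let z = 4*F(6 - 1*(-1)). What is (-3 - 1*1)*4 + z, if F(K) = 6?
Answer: 8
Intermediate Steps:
z = 24 (z = 4*6 = 24)
(-3 - 1*1)*4 + z = (-3 - 1*1)*4 + 24 = (-3 - 1)*4 + 24 = -4*4 + 24 = -16 + 24 = 8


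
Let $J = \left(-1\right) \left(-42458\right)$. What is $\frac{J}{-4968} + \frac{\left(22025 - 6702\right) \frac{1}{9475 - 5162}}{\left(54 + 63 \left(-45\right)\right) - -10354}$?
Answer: $- \frac{30145693243}{3527533692} \approx -8.5458$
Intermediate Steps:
$J = 42458$
$\frac{J}{-4968} + \frac{\left(22025 - 6702\right) \frac{1}{9475 - 5162}}{\left(54 + 63 \left(-45\right)\right) - -10354} = \frac{42458}{-4968} + \frac{\left(22025 - 6702\right) \frac{1}{9475 - 5162}}{\left(54 + 63 \left(-45\right)\right) - -10354} = 42458 \left(- \frac{1}{4968}\right) + \frac{15323 \cdot \frac{1}{4313}}{\left(54 - 2835\right) + 10354} = - \frac{923}{108} + \frac{15323 \cdot \frac{1}{4313}}{-2781 + 10354} = - \frac{923}{108} + \frac{15323}{4313 \cdot 7573} = - \frac{923}{108} + \frac{15323}{4313} \cdot \frac{1}{7573} = - \frac{923}{108} + \frac{15323}{32662349} = - \frac{30145693243}{3527533692}$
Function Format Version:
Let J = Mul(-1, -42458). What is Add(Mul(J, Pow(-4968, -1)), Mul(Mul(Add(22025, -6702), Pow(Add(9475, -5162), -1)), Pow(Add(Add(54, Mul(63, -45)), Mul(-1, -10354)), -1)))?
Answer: Rational(-30145693243, 3527533692) ≈ -8.5458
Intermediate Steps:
J = 42458
Add(Mul(J, Pow(-4968, -1)), Mul(Mul(Add(22025, -6702), Pow(Add(9475, -5162), -1)), Pow(Add(Add(54, Mul(63, -45)), Mul(-1, -10354)), -1))) = Add(Mul(42458, Pow(-4968, -1)), Mul(Mul(Add(22025, -6702), Pow(Add(9475, -5162), -1)), Pow(Add(Add(54, Mul(63, -45)), Mul(-1, -10354)), -1))) = Add(Mul(42458, Rational(-1, 4968)), Mul(Mul(15323, Pow(4313, -1)), Pow(Add(Add(54, -2835), 10354), -1))) = Add(Rational(-923, 108), Mul(Mul(15323, Rational(1, 4313)), Pow(Add(-2781, 10354), -1))) = Add(Rational(-923, 108), Mul(Rational(15323, 4313), Pow(7573, -1))) = Add(Rational(-923, 108), Mul(Rational(15323, 4313), Rational(1, 7573))) = Add(Rational(-923, 108), Rational(15323, 32662349)) = Rational(-30145693243, 3527533692)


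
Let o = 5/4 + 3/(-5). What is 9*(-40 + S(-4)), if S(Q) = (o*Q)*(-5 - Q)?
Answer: -1683/5 ≈ -336.60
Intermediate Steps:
o = 13/20 (o = 5*(1/4) + 3*(-1/5) = 5/4 - 3/5 = 13/20 ≈ 0.65000)
S(Q) = 13*Q*(-5 - Q)/20 (S(Q) = (13*Q/20)*(-5 - Q) = 13*Q*(-5 - Q)/20)
9*(-40 + S(-4)) = 9*(-40 - 13/20*(-4)*(5 - 4)) = 9*(-40 - 13/20*(-4)*1) = 9*(-40 + 13/5) = 9*(-187/5) = -1683/5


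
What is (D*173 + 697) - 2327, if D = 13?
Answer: 619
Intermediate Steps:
(D*173 + 697) - 2327 = (13*173 + 697) - 2327 = (2249 + 697) - 2327 = 2946 - 2327 = 619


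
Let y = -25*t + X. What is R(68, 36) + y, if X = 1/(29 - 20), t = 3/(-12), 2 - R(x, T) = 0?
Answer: 301/36 ≈ 8.3611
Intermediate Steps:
R(x, T) = 2 (R(x, T) = 2 - 1*0 = 2 + 0 = 2)
t = -¼ (t = 3*(-1/12) = -¼ ≈ -0.25000)
X = ⅑ (X = 1/9 = ⅑ ≈ 0.11111)
y = 229/36 (y = -25*(-¼) + ⅑ = 25/4 + ⅑ = 229/36 ≈ 6.3611)
R(68, 36) + y = 2 + 229/36 = 301/36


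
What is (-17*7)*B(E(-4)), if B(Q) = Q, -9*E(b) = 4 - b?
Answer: 952/9 ≈ 105.78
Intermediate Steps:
E(b) = -4/9 + b/9 (E(b) = -(4 - b)/9 = -4/9 + b/9)
(-17*7)*B(E(-4)) = (-17*7)*(-4/9 + (⅑)*(-4)) = -119*(-4/9 - 4/9) = -119*(-8/9) = 952/9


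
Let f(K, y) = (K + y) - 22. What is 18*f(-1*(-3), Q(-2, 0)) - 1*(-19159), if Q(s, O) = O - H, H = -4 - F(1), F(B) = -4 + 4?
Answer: 18889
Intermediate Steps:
F(B) = 0
H = -4 (H = -4 - 1*0 = -4 + 0 = -4)
Q(s, O) = 4 + O (Q(s, O) = O - 1*(-4) = O + 4 = 4 + O)
f(K, y) = -22 + K + y
18*f(-1*(-3), Q(-2, 0)) - 1*(-19159) = 18*(-22 - 1*(-3) + (4 + 0)) - 1*(-19159) = 18*(-22 + 3 + 4) + 19159 = 18*(-15) + 19159 = -270 + 19159 = 18889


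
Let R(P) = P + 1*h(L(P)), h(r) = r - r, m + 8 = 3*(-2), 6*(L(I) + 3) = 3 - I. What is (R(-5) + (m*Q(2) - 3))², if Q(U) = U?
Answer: 1296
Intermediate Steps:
L(I) = -5/2 - I/6 (L(I) = -3 + (3 - I)/6 = -3 + (½ - I/6) = -5/2 - I/6)
m = -14 (m = -8 + 3*(-2) = -8 - 6 = -14)
h(r) = 0
R(P) = P (R(P) = P + 1*0 = P + 0 = P)
(R(-5) + (m*Q(2) - 3))² = (-5 + (-14*2 - 3))² = (-5 + (-28 - 3))² = (-5 - 31)² = (-36)² = 1296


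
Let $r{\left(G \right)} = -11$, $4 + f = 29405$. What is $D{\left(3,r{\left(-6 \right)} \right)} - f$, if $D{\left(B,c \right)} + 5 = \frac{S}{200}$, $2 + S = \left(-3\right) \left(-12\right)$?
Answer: $- \frac{2940583}{100} \approx -29406.0$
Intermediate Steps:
$f = 29401$ ($f = -4 + 29405 = 29401$)
$S = 34$ ($S = -2 - -36 = -2 + 36 = 34$)
$D{\left(B,c \right)} = - \frac{483}{100}$ ($D{\left(B,c \right)} = -5 + \frac{34}{200} = -5 + 34 \cdot \frac{1}{200} = -5 + \frac{17}{100} = - \frac{483}{100}$)
$D{\left(3,r{\left(-6 \right)} \right)} - f = - \frac{483}{100} - 29401 = - \frac{2940583}{100}$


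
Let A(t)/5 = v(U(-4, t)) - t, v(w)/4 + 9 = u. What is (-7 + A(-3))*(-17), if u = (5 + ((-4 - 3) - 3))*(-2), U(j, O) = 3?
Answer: -476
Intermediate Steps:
u = 10 (u = (5 + (-7 - 3))*(-2) = (5 - 10)*(-2) = -5*(-2) = 10)
v(w) = 4 (v(w) = -36 + 4*10 = -36 + 40 = 4)
A(t) = 20 - 5*t (A(t) = 5*(4 - t) = 20 - 5*t)
(-7 + A(-3))*(-17) = (-7 + (20 - 5*(-3)))*(-17) = (-7 + (20 + 15))*(-17) = (-7 + 35)*(-17) = 28*(-17) = -476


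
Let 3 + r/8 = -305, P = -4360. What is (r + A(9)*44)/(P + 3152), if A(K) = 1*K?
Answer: 517/302 ≈ 1.7119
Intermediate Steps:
A(K) = K
r = -2464 (r = -24 + 8*(-305) = -24 - 2440 = -2464)
(r + A(9)*44)/(P + 3152) = (-2464 + 9*44)/(-4360 + 3152) = (-2464 + 396)/(-1208) = -2068*(-1/1208) = 517/302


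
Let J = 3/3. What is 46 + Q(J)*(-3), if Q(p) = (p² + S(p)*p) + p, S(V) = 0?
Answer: 40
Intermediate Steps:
J = 1 (J = 3*(⅓) = 1)
Q(p) = p + p² (Q(p) = (p² + 0*p) + p = (p² + 0) + p = p² + p = p + p²)
46 + Q(J)*(-3) = 46 + (1*(1 + 1))*(-3) = 46 + (1*2)*(-3) = 46 + 2*(-3) = 46 - 6 = 40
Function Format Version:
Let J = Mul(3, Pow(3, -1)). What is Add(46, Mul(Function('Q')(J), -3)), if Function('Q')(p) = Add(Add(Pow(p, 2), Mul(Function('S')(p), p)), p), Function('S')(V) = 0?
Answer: 40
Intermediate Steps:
J = 1 (J = Mul(3, Rational(1, 3)) = 1)
Function('Q')(p) = Add(p, Pow(p, 2)) (Function('Q')(p) = Add(Add(Pow(p, 2), Mul(0, p)), p) = Add(Add(Pow(p, 2), 0), p) = Add(Pow(p, 2), p) = Add(p, Pow(p, 2)))
Add(46, Mul(Function('Q')(J), -3)) = Add(46, Mul(Mul(1, Add(1, 1)), -3)) = Add(46, Mul(Mul(1, 2), -3)) = Add(46, Mul(2, -3)) = Add(46, -6) = 40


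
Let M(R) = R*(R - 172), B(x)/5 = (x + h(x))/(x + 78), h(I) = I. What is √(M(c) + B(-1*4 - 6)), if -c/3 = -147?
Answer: 2*√8570839/17 ≈ 344.42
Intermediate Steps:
c = 441 (c = -3*(-147) = 441)
B(x) = 10*x/(78 + x) (B(x) = 5*((x + x)/(x + 78)) = 5*((2*x)/(78 + x)) = 5*(2*x/(78 + x)) = 10*x/(78 + x))
M(R) = R*(-172 + R)
√(M(c) + B(-1*4 - 6)) = √(441*(-172 + 441) + 10*(-1*4 - 6)/(78 + (-1*4 - 6))) = √(441*269 + 10*(-4 - 6)/(78 + (-4 - 6))) = √(118629 + 10*(-10)/(78 - 10)) = √(118629 + 10*(-10)/68) = √(118629 + 10*(-10)*(1/68)) = √(118629 - 25/17) = √(2016668/17) = 2*√8570839/17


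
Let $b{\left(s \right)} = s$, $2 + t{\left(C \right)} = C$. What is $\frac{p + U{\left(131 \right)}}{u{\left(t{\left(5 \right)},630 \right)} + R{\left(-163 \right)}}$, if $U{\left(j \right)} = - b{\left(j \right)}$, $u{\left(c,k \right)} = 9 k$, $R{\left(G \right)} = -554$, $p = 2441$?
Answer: $\frac{1155}{2558} \approx 0.45152$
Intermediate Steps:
$t{\left(C \right)} = -2 + C$
$U{\left(j \right)} = - j$
$\frac{p + U{\left(131 \right)}}{u{\left(t{\left(5 \right)},630 \right)} + R{\left(-163 \right)}} = \frac{2441 - 131}{9 \cdot 630 - 554} = \frac{2441 - 131}{5670 - 554} = \frac{2310}{5116} = 2310 \cdot \frac{1}{5116} = \frac{1155}{2558}$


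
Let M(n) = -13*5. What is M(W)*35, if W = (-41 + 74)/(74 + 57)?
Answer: -2275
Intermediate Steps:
W = 33/131 ≈ 0.25191
M(n) = -65
M(W)*35 = -65*35 = -2275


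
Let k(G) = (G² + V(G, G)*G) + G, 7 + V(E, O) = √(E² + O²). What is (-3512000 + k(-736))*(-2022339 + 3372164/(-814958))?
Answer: 84278505626999936/14051 + 446391283871669248*√2/407479 ≈ 7.5473e+12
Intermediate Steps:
V(E, O) = -7 + √(E² + O²)
k(G) = G + G² + G*(-7 + √2*√(G²)) (k(G) = (G² + (-7 + √(G² + G²))*G) + G = (G² + (-7 + √(2*G²))*G) + G = (G² + (-7 + √2*√(G²))*G) + G = (G² + G*(-7 + √2*√(G²))) + G = G + G² + G*(-7 + √2*√(G²)))
(-3512000 + k(-736))*(-2022339 + 3372164/(-814958)) = (-3512000 - 736*(-6 - 736 + √2*√((-736)²)))*(-2022339 + 3372164/(-814958)) = (-3512000 - 736*(-6 - 736 + √2*√541696))*(-2022339 + 3372164*(-1/814958)) = (-3512000 - 736*(-6 - 736 + √2*736))*(-2022339 - 1686082/407479) = (-3512000 - 736*(-6 - 736 + 736*√2))*(-824062359463/407479) = (-3512000 - 736*(-742 + 736*√2))*(-824062359463/407479) = (-3512000 + (546112 - 541696*√2))*(-824062359463/407479) = (-2965888 - 541696*√2)*(-824062359463/407479) = 84278505626999936/14051 + 446391283871669248*√2/407479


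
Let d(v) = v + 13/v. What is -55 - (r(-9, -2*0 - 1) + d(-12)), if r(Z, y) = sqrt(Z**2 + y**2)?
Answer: -503/12 - sqrt(82) ≈ -50.972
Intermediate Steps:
-55 - (r(-9, -2*0 - 1) + d(-12)) = -55 - (sqrt((-9)**2 + (-2*0 - 1)**2) + (-12 + 13/(-12))) = -55 - (sqrt(81 + (0 - 1)**2) + (-12 + 13*(-1/12))) = -55 - (sqrt(81 + (-1)**2) + (-12 - 13/12)) = -55 - (sqrt(81 + 1) - 157/12) = -55 - (sqrt(82) - 157/12) = -55 - (-157/12 + sqrt(82)) = -55 + (157/12 - sqrt(82)) = -503/12 - sqrt(82)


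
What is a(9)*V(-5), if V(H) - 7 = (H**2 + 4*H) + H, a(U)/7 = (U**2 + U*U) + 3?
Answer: 8085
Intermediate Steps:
a(U) = 21 + 14*U**2 (a(U) = 7*((U**2 + U*U) + 3) = 7*((U**2 + U**2) + 3) = 7*(2*U**2 + 3) = 7*(3 + 2*U**2) = 21 + 14*U**2)
V(H) = 7 + H**2 + 5*H (V(H) = 7 + ((H**2 + 4*H) + H) = 7 + (H**2 + 5*H) = 7 + H**2 + 5*H)
a(9)*V(-5) = (21 + 14*9**2)*(7 + (-5)**2 + 5*(-5)) = (21 + 14*81)*(7 + 25 - 25) = (21 + 1134)*7 = 1155*7 = 8085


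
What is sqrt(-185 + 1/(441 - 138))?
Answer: I*sqrt(16984362)/303 ≈ 13.601*I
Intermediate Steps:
sqrt(-185 + 1/(441 - 138)) = sqrt(-185 + 1/303) = sqrt(-56054/303) = I*sqrt(16984362)/303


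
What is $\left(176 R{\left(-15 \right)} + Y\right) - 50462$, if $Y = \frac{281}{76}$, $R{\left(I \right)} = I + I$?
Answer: $- \frac{4236111}{76} \approx -55738.0$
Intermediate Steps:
$R{\left(I \right)} = 2 I$
$Y = \frac{281}{76}$ ($Y = 281 \cdot \frac{1}{76} = \frac{281}{76} \approx 3.6974$)
$\left(176 R{\left(-15 \right)} + Y\right) - 50462 = \left(176 \cdot 2 \left(-15\right) + \frac{281}{76}\right) - 50462 = \left(176 \left(-30\right) + \frac{281}{76}\right) - 50462 = \left(-5280 + \frac{281}{76}\right) - 50462 = - \frac{400999}{76} - 50462 = - \frac{4236111}{76}$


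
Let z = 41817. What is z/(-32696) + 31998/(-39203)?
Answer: -2685558459/1281781288 ≈ -2.0952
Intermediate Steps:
z/(-32696) + 31998/(-39203) = 41817/(-32696) + 31998/(-39203) = 41817*(-1/32696) + 31998*(-1/39203) = -41817/32696 - 31998/39203 = -2685558459/1281781288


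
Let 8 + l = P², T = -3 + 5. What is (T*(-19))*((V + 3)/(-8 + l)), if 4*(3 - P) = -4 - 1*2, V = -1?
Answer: -304/17 ≈ -17.882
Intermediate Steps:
P = 9/2 (P = 3 - (-4 - 1*2)/4 = 3 - (-4 - 2)/4 = 3 - ¼*(-6) = 3 + 3/2 = 9/2 ≈ 4.5000)
T = 2
l = 49/4 (l = -8 + (9/2)² = -8 + 81/4 = 49/4 ≈ 12.250)
(T*(-19))*((V + 3)/(-8 + l)) = (2*(-19))*((-1 + 3)/(-8 + 49/4)) = -76/17/4 = -76*4/17 = -38*8/17 = -304/17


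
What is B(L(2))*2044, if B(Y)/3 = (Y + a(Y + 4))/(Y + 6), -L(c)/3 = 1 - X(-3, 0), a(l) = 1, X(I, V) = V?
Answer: -4088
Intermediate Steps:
L(c) = -3 (L(c) = -3*(1 - 1*0) = -3*(1 + 0) = -3*1 = -3)
B(Y) = 3*(1 + Y)/(6 + Y) (B(Y) = 3*((Y + 1)/(Y + 6)) = 3*((1 + Y)/(6 + Y)) = 3*(1 + Y)/(6 + Y))
B(L(2))*2044 = (3*(1 - 3)/(6 - 3))*2044 = (3*(-2)/3)*2044 = (3*(1/3)*(-2))*2044 = -2*2044 = -4088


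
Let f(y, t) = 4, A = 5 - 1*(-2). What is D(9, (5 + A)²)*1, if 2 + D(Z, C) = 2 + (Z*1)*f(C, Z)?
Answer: 36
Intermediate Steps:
A = 7 (A = 5 + 2 = 7)
D(Z, C) = 4*Z (D(Z, C) = -2 + (2 + (Z*1)*4) = -2 + (2 + Z*4) = -2 + (2 + 4*Z) = 4*Z)
D(9, (5 + A)²)*1 = (4*9)*1 = 36*1 = 36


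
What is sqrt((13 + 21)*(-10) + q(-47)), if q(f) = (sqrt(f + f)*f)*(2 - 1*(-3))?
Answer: sqrt(-340 - 235*I*sqrt(94)) ≈ 31.334 - 36.357*I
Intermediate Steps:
q(f) = 5*sqrt(2)*f**(3/2) (q(f) = (sqrt(2*f)*f)*(2 + 3) = ((sqrt(2)*sqrt(f))*f)*5 = (sqrt(2)*f**(3/2))*5 = 5*sqrt(2)*f**(3/2))
sqrt((13 + 21)*(-10) + q(-47)) = sqrt((13 + 21)*(-10) + 5*sqrt(2)*(-47)**(3/2)) = sqrt(34*(-10) + 5*sqrt(2)*(-47*I*sqrt(47))) = sqrt(-340 - 235*I*sqrt(94))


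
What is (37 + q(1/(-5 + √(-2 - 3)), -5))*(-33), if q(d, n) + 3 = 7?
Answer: -1353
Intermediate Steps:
q(d, n) = 4 (q(d, n) = -3 + 7 = 4)
(37 + q(1/(-5 + √(-2 - 3)), -5))*(-33) = (37 + 4)*(-33) = 41*(-33) = -1353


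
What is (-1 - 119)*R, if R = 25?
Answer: -3000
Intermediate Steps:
(-1 - 119)*R = (-1 - 119)*25 = -120*25 = -3000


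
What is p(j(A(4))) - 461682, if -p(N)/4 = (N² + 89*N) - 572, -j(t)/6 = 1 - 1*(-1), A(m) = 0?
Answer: -455698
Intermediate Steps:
j(t) = -12 (j(t) = -6*(1 - 1*(-1)) = -6*(1 + 1) = -6*2 = -12)
p(N) = 2288 - 356*N - 4*N² (p(N) = -4*((N² + 89*N) - 572) = -4*(-572 + N² + 89*N) = 2288 - 356*N - 4*N²)
p(j(A(4))) - 461682 = (2288 - 356*(-12) - 4*(-12)²) - 461682 = (2288 + 4272 - 4*144) - 461682 = (2288 + 4272 - 576) - 461682 = 5984 - 461682 = -455698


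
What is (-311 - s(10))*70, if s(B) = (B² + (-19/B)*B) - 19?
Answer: -26110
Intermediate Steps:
s(B) = -38 + B² (s(B) = (B² - 19) - 19 = (-19 + B²) - 19 = -38 + B²)
(-311 - s(10))*70 = (-311 - (-38 + 10²))*70 = (-311 - (-38 + 100))*70 = (-311 - 1*62)*70 = (-311 - 62)*70 = -373*70 = -26110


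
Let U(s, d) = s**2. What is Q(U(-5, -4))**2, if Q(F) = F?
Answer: 625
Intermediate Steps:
Q(U(-5, -4))**2 = ((-5)**2)**2 = 25**2 = 625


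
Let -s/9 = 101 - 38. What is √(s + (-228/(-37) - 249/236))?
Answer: 3*I*√1190086463/4366 ≈ 23.704*I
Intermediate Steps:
s = -567 (s = -9*(101 - 38) = -9*63 = -567)
√(s + (-228/(-37) - 249/236)) = √(-567 + (-228/(-37) - 249/236)) = √(-567 + (-228*(-1/37) - 249*1/236)) = √(-567 + (228/37 - 249/236)) = √(-567 + 44595/8732) = √(-4906449/8732) = 3*I*√1190086463/4366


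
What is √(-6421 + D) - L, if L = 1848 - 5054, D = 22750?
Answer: 3206 + √16329 ≈ 3333.8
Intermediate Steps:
L = -3206
√(-6421 + D) - L = √(-6421 + 22750) - 1*(-3206) = √16329 + 3206 = 3206 + √16329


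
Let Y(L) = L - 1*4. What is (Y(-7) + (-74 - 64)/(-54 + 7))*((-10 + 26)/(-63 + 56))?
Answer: 6064/329 ≈ 18.432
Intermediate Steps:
Y(L) = -4 + L (Y(L) = L - 4 = -4 + L)
(Y(-7) + (-74 - 64)/(-54 + 7))*((-10 + 26)/(-63 + 56)) = ((-4 - 7) + (-74 - 64)/(-54 + 7))*((-10 + 26)/(-63 + 56)) = (-11 - 138/(-47))*(16/(-7)) = (-11 - 138*(-1/47))*(16*(-1/7)) = (-11 + 138/47)*(-16/7) = -379/47*(-16/7) = 6064/329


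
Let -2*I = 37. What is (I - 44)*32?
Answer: -2000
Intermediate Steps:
I = -37/2 (I = -½*37 = -37/2 ≈ -18.500)
(I - 44)*32 = (-37/2 - 44)*32 = -125/2*32 = -2000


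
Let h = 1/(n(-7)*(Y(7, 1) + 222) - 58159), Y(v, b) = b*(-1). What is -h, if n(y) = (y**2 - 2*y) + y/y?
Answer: 1/44015 ≈ 2.2720e-5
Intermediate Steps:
Y(v, b) = -b
n(y) = 1 + y**2 - 2*y (n(y) = (y**2 - 2*y) + 1 = 1 + y**2 - 2*y)
h = -1/44015 (h = 1/((1 + (-7)**2 - 2*(-7))*(-1*1 + 222) - 58159) = 1/((1 + 49 + 14)*(-1 + 222) - 58159) = 1/(64*221 - 58159) = 1/(14144 - 58159) = 1/(-44015) = -1/44015 ≈ -2.2720e-5)
-h = -1*(-1/44015) = 1/44015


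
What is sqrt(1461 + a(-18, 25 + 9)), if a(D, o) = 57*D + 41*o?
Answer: sqrt(1829) ≈ 42.767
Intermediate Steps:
a(D, o) = 41*o + 57*D
sqrt(1461 + a(-18, 25 + 9)) = sqrt(1461 + (41*(25 + 9) + 57*(-18))) = sqrt(1461 + (41*34 - 1026)) = sqrt(1461 + (1394 - 1026)) = sqrt(1461 + 368) = sqrt(1829)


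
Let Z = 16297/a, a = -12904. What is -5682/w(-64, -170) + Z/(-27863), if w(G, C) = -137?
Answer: 2042932104353/49257548824 ≈ 41.474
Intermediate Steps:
Z = -16297/12904 (Z = 16297/(-12904) = 16297*(-1/12904) = -16297/12904 ≈ -1.2629)
-5682/w(-64, -170) + Z/(-27863) = -5682/(-137) - 16297/12904/(-27863) = -5682*(-1/137) - 16297/12904*(-1/27863) = 5682/137 + 16297/359544152 = 2042932104353/49257548824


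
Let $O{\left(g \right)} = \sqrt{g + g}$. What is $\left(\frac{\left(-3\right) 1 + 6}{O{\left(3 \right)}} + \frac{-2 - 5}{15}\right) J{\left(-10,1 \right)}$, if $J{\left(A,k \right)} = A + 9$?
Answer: $\frac{7}{15} - \frac{\sqrt{6}}{2} \approx -0.75808$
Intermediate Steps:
$J{\left(A,k \right)} = 9 + A$
$O{\left(g \right)} = \sqrt{2} \sqrt{g}$ ($O{\left(g \right)} = \sqrt{2 g} = \sqrt{2} \sqrt{g}$)
$\left(\frac{\left(-3\right) 1 + 6}{O{\left(3 \right)}} + \frac{-2 - 5}{15}\right) J{\left(-10,1 \right)} = \left(\frac{\left(-3\right) 1 + 6}{\sqrt{2} \sqrt{3}} + \frac{-2 - 5}{15}\right) \left(9 - 10\right) = \left(\frac{-3 + 6}{\sqrt{6}} + \left(-2 - 5\right) \frac{1}{15}\right) \left(-1\right) = \left(3 \frac{\sqrt{6}}{6} - \frac{7}{15}\right) \left(-1\right) = \left(\frac{\sqrt{6}}{2} - \frac{7}{15}\right) \left(-1\right) = \left(- \frac{7}{15} + \frac{\sqrt{6}}{2}\right) \left(-1\right) = \frac{7}{15} - \frac{\sqrt{6}}{2}$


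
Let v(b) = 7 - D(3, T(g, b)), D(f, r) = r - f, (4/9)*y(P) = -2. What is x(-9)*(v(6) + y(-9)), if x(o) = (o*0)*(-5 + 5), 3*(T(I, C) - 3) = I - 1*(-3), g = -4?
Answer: 0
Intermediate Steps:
y(P) = -9/2 (y(P) = (9/4)*(-2) = -9/2)
T(I, C) = 4 + I/3 (T(I, C) = 3 + (I - 1*(-3))/3 = 3 + (I + 3)/3 = 3 + (3 + I)/3 = 3 + (1 + I/3) = 4 + I/3)
v(b) = 22/3 (v(b) = 7 - ((4 + (⅓)*(-4)) - 1*3) = 7 - ((4 - 4/3) - 3) = 7 - (8/3 - 3) = 7 - 1*(-⅓) = 7 + ⅓ = 22/3)
x(o) = 0 (x(o) = 0*0 = 0)
x(-9)*(v(6) + y(-9)) = 0*(22/3 - 9/2) = 0*(17/6) = 0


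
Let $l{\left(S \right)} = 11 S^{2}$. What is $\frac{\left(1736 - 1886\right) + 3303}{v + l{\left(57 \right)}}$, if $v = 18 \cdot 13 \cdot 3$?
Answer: $\frac{1051}{12147} \approx 0.086523$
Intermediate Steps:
$v = 702$ ($v = 234 \cdot 3 = 702$)
$\frac{\left(1736 - 1886\right) + 3303}{v + l{\left(57 \right)}} = \frac{\left(1736 - 1886\right) + 3303}{702 + 11 \cdot 57^{2}} = \frac{\left(1736 - 1886\right) + 3303}{702 + 11 \cdot 3249} = \frac{-150 + 3303}{702 + 35739} = \frac{3153}{36441} = 3153 \cdot \frac{1}{36441} = \frac{1051}{12147}$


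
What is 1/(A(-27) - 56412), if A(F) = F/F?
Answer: -1/56411 ≈ -1.7727e-5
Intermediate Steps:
A(F) = 1
1/(A(-27) - 56412) = 1/(1 - 56412) = 1/(-56411) = -1/56411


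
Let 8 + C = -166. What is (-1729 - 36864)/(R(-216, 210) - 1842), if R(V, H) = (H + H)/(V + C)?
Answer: 501709/23960 ≈ 20.939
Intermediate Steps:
C = -174 (C = -8 - 166 = -174)
R(V, H) = 2*H/(-174 + V) (R(V, H) = (H + H)/(V - 174) = (2*H)/(-174 + V) = 2*H/(-174 + V))
(-1729 - 36864)/(R(-216, 210) - 1842) = (-1729 - 36864)/(2*210/(-174 - 216) - 1842) = -38593/(2*210/(-390) - 1842) = -38593/(2*210*(-1/390) - 1842) = -38593/(-14/13 - 1842) = -38593/(-23960/13) = -38593*(-13/23960) = 501709/23960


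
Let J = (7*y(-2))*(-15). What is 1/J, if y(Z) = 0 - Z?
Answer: -1/210 ≈ -0.0047619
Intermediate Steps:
y(Z) = -Z
J = -210 (J = (7*(-1*(-2)))*(-15) = (7*2)*(-15) = 14*(-15) = -210)
1/J = 1/(-210) = -1/210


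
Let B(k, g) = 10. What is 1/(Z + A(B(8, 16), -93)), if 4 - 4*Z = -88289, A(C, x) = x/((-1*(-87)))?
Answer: 116/2560373 ≈ 4.5306e-5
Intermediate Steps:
A(C, x) = x/87
Z = 88293/4 (Z = 1 - ¼*(-88289) = 1 + 88289/4 = 88293/4 ≈ 22073.)
1/(Z + A(B(8, 16), -93)) = 1/(88293/4 + (1/87)*(-93)) = 1/(88293/4 - 31/29) = 1/(2560373/116) = 116/2560373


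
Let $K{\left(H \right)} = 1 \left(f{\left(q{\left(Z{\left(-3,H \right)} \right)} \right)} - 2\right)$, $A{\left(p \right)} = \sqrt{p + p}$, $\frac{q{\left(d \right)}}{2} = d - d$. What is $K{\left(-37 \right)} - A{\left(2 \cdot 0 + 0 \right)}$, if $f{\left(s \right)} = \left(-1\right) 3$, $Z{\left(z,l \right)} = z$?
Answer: $-5$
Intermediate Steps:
$q{\left(d \right)} = 0$ ($q{\left(d \right)} = 2 \left(d - d\right) = 2 \cdot 0 = 0$)
$A{\left(p \right)} = \sqrt{2} \sqrt{p}$ ($A{\left(p \right)} = \sqrt{2 p} = \sqrt{2} \sqrt{p}$)
$f{\left(s \right)} = -3$
$K{\left(H \right)} = -5$ ($K{\left(H \right)} = 1 \left(-3 - 2\right) = 1 \left(-5\right) = -5$)
$K{\left(-37 \right)} - A{\left(2 \cdot 0 + 0 \right)} = -5 - \sqrt{2} \sqrt{2 \cdot 0 + 0} = -5 - \sqrt{2} \sqrt{0 + 0} = -5 - \sqrt{2} \sqrt{0} = -5 - \sqrt{2} \cdot 0 = -5 - 0 = -5 + 0 = -5$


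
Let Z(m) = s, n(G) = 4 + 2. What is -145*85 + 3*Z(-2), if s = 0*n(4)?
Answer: -12325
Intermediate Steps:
n(G) = 6
s = 0 (s = 0*6 = 0)
Z(m) = 0
-145*85 + 3*Z(-2) = -145*85 + 3*0 = -12325 + 0 = -12325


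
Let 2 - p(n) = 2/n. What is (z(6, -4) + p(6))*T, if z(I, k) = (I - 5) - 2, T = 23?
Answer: 46/3 ≈ 15.333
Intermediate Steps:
z(I, k) = -7 + I (z(I, k) = (-5 + I) - 2 = -7 + I)
p(n) = 2 - 2/n
(z(6, -4) + p(6))*T = ((-7 + 6) + (2 - 2/6))*23 = (-1 + (2 - 2*1/6))*23 = (-1 + (2 - 1/3))*23 = (-1 + 5/3)*23 = (2/3)*23 = 46/3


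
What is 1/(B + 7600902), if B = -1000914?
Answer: 1/6599988 ≈ 1.5152e-7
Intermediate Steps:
1/(B + 7600902) = 1/(-1000914 + 7600902) = 1/6599988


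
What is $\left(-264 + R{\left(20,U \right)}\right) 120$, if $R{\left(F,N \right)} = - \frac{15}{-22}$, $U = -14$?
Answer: $- \frac{347580}{11} \approx -31598.0$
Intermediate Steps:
$R{\left(F,N \right)} = \frac{15}{22}$ ($R{\left(F,N \right)} = \left(-15\right) \left(- \frac{1}{22}\right) = \frac{15}{22}$)
$\left(-264 + R{\left(20,U \right)}\right) 120 = \left(-264 + \frac{15}{22}\right) 120 = \left(- \frac{5793}{22}\right) 120 = - \frac{347580}{11}$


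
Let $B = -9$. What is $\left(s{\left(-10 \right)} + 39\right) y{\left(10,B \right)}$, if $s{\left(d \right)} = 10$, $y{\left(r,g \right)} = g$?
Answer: $-441$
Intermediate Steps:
$\left(s{\left(-10 \right)} + 39\right) y{\left(10,B \right)} = \left(10 + 39\right) \left(-9\right) = 49 \left(-9\right) = -441$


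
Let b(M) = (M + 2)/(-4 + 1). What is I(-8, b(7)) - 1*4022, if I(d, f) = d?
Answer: -4030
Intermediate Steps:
b(M) = -⅔ - M/3 (b(M) = (2 + M)/(-3) = (2 + M)*(-⅓) = -⅔ - M/3)
I(-8, b(7)) - 1*4022 = -8 - 1*4022 = -8 - 4022 = -4030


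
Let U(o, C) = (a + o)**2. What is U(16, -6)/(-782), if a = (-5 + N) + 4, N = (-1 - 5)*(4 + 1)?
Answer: -225/782 ≈ -0.28772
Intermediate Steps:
N = -30 (N = -6*5 = -30)
a = -31 (a = (-5 - 30) + 4 = -35 + 4 = -31)
U(o, C) = (-31 + o)**2
U(16, -6)/(-782) = (-31 + 16)**2/(-782) = (-15)**2*(-1/782) = 225*(-1/782) = -225/782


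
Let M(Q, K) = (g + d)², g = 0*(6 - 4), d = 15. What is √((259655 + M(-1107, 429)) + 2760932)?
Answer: 2*√755203 ≈ 1738.0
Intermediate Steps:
g = 0 (g = 0*2 = 0)
M(Q, K) = 225 (M(Q, K) = (0 + 15)² = 15² = 225)
√((259655 + M(-1107, 429)) + 2760932) = √((259655 + 225) + 2760932) = √(259880 + 2760932) = √3020812 = 2*√755203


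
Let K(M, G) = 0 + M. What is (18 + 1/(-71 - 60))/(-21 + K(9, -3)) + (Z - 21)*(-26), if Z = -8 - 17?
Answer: 1877755/1572 ≈ 1194.5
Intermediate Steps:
K(M, G) = M
Z = -25
(18 + 1/(-71 - 60))/(-21 + K(9, -3)) + (Z - 21)*(-26) = (18 + 1/(-71 - 60))/(-21 + 9) + (-25 - 21)*(-26) = (18 + 1/(-131))/(-12) - 46*(-26) = (18 - 1/131)*(-1/12) + 1196 = (2357/131)*(-1/12) + 1196 = -2357/1572 + 1196 = 1877755/1572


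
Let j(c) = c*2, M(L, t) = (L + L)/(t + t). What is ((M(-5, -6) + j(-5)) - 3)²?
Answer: 5329/36 ≈ 148.03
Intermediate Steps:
M(L, t) = L/t (M(L, t) = (2*L)/((2*t)) = (2*L)*(1/(2*t)) = L/t)
j(c) = 2*c
((M(-5, -6) + j(-5)) - 3)² = ((-5/(-6) + 2*(-5)) - 3)² = ((-5*(-⅙) - 10) - 3)² = ((⅚ - 10) - 3)² = (-55/6 - 3)² = (-73/6)² = 5329/36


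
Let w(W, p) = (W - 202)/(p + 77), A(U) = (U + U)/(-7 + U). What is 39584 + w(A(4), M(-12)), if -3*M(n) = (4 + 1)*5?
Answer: 4076845/103 ≈ 39581.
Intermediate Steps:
A(U) = 2*U/(-7 + U) (A(U) = (2*U)/(-7 + U) = 2*U/(-7 + U))
M(n) = -25/3 (M(n) = -(4 + 1)*5/3 = -5*5/3 = -1/3*25 = -25/3)
w(W, p) = (-202 + W)/(77 + p)
39584 + w(A(4), M(-12)) = 39584 + (-202 + 2*4/(-7 + 4))/(77 - 25/3) = 39584 + (-202 + 2*4/(-3))/(206/3) = 39584 + 3*(-202 + 2*4*(-1/3))/206 = 39584 + 3*(-202 - 8/3)/206 = 39584 + (3/206)*(-614/3) = 39584 - 307/103 = 4076845/103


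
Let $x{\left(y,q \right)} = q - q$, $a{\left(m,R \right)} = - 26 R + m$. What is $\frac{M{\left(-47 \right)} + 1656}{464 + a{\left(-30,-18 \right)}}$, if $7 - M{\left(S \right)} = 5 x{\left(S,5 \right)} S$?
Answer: $\frac{1663}{902} \approx 1.8437$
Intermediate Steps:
$a{\left(m,R \right)} = m - 26 R$
$x{\left(y,q \right)} = 0$
$M{\left(S \right)} = 7$ ($M{\left(S \right)} = 7 - 5 \cdot 0 S = 7 - 0 S = 7 - 0 = 7 + 0 = 7$)
$\frac{M{\left(-47 \right)} + 1656}{464 + a{\left(-30,-18 \right)}} = \frac{7 + 1656}{464 - -438} = \frac{1663}{464 + \left(-30 + 468\right)} = \frac{1663}{464 + 438} = \frac{1663}{902}$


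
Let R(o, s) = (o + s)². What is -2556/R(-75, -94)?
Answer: -2556/28561 ≈ -0.089493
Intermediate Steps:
-2556/R(-75, -94) = -2556/(-75 - 94)² = -2556/((-169)²) = -2556/28561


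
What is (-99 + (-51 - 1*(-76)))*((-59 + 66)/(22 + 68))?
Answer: -259/45 ≈ -5.7556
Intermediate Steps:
(-99 + (-51 - 1*(-76)))*((-59 + 66)/(22 + 68)) = (-99 + (-51 + 76))*(7/90) = (-99 + 25)*(7*(1/90)) = -74*7/90 = -259/45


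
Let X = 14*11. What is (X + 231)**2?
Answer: 148225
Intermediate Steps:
X = 154
(X + 231)**2 = (154 + 231)**2 = 385**2 = 148225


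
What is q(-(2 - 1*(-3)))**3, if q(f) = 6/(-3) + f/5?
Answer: -27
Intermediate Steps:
q(f) = -2 + f/5 (q(f) = 6*(-1/3) + f*(1/5) = -2 + f/5)
q(-(2 - 1*(-3)))**3 = (-2 + (-(2 - 1*(-3)))/5)**3 = (-2 + (-(2 + 3))/5)**3 = (-2 + (-1*5)/5)**3 = (-2 + (1/5)*(-5))**3 = (-2 - 1)**3 = (-3)**3 = -27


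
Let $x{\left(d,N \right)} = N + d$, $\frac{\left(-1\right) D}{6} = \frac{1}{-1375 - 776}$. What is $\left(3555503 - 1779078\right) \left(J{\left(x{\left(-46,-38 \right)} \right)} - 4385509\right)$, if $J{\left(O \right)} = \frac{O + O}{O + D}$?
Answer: $- \frac{234596057413486825}{30113} \approx -7.7905 \cdot 10^{12}$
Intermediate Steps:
$D = \frac{2}{717}$ ($D = - \frac{6}{-1375 - 776} = - \frac{6}{-2151} = \left(-6\right) \left(- \frac{1}{2151}\right) = \frac{2}{717} \approx 0.0027894$)
$J{\left(O \right)} = \frac{2 O}{\frac{2}{717} + O}$ ($J{\left(O \right)} = \frac{O + O}{O + \frac{2}{717}} = \frac{2 O}{\frac{2}{717} + O}$)
$\left(3555503 - 1779078\right) \left(J{\left(x{\left(-46,-38 \right)} \right)} - 4385509\right) = \left(3555503 - 1779078\right) \left(\frac{1434 \left(-38 - 46\right)}{2 + 717 \left(-38 - 46\right)} - 4385509\right) = 1776425 \left(1434 \left(-84\right) \frac{1}{2 + 717 \left(-84\right)} - 4385509\right) = 1776425 \left(1434 \left(-84\right) \frac{1}{2 - 60228} - 4385509\right) = 1776425 \left(1434 \left(-84\right) \frac{1}{-60226} - 4385509\right) = 1776425 \left(1434 \left(-84\right) \left(- \frac{1}{60226}\right) - 4385509\right) = 1776425 \left(\frac{60228}{30113} - 4385509\right) = 1776425 \left(- \frac{132060772289}{30113}\right) = - \frac{234596057413486825}{30113}$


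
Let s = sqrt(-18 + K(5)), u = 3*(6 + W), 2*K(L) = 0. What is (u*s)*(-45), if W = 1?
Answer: -2835*I*sqrt(2) ≈ -4009.3*I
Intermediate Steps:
K(L) = 0 (K(L) = (1/2)*0 = 0)
u = 21 (u = 3*(6 + 1) = 3*7 = 21)
s = 3*I*sqrt(2) (s = sqrt(-18 + 0) = sqrt(-18) = 3*I*sqrt(2) ≈ 4.2426*I)
(u*s)*(-45) = (21*(3*I*sqrt(2)))*(-45) = (63*I*sqrt(2))*(-45) = -2835*I*sqrt(2)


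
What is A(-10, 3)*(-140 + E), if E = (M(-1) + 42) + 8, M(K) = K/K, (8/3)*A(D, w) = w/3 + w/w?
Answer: -267/4 ≈ -66.750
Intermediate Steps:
A(D, w) = 3/8 + w/8 (A(D, w) = 3*(w/3 + w/w)/8 = 3*(w*(⅓) + 1)/8 = 3*(w/3 + 1)/8 = 3*(1 + w/3)/8 = 3/8 + w/8)
M(K) = 1
E = 51 (E = (1 + 42) + 8 = 43 + 8 = 51)
A(-10, 3)*(-140 + E) = (3/8 + (⅛)*3)*(-140 + 51) = (3/8 + 3/8)*(-89) = (¾)*(-89) = -267/4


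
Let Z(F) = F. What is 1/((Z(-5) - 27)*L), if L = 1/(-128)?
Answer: 4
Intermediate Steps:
L = -1/128 ≈ -0.0078125
1/((Z(-5) - 27)*L) = 1/((-5 - 27)*(-1/128)) = 1/(-32*(-1/128)) = 1/(¼) = 4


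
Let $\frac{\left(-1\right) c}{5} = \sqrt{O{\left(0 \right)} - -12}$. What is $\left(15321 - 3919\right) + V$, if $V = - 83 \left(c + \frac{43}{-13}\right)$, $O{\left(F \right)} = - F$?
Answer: $\frac{151795}{13} + 830 \sqrt{3} \approx 13114.0$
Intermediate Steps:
$c = - 10 \sqrt{3}$ ($c = - 5 \sqrt{\left(-1\right) 0 - -12} = - 5 \sqrt{0 + \left(-7 + 19\right)} = - 5 \sqrt{0 + 12} = - 5 \sqrt{12} = - 5 \cdot 2 \sqrt{3} = - 10 \sqrt{3} \approx -17.32$)
$V = \frac{3569}{13} + 830 \sqrt{3}$ ($V = - 83 \left(- 10 \sqrt{3} + \frac{43}{-13}\right) = - 83 \left(- 10 \sqrt{3} + 43 \left(- \frac{1}{13}\right)\right) = - 83 \left(- 10 \sqrt{3} - \frac{43}{13}\right) = - 83 \left(- \frac{43}{13} - 10 \sqrt{3}\right) = \frac{3569}{13} + 830 \sqrt{3} \approx 1712.1$)
$\left(15321 - 3919\right) + V = \left(15321 - 3919\right) + \left(\frac{3569}{13} + 830 \sqrt{3}\right) = 11402 + \left(\frac{3569}{13} + 830 \sqrt{3}\right) = \frac{151795}{13} + 830 \sqrt{3}$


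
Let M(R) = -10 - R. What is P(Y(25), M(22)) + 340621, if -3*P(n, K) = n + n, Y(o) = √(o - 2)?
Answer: 340621 - 2*√23/3 ≈ 3.4062e+5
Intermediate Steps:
Y(o) = √(-2 + o)
P(n, K) = -2*n/3 (P(n, K) = -(n + n)/3 = -2*n/3)
P(Y(25), M(22)) + 340621 = -2*√(-2 + 25)/3 + 340621 = -2*√23/3 + 340621 = 340621 - 2*√23/3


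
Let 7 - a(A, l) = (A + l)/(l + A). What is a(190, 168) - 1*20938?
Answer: -20932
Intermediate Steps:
a(A, l) = 6 (a(A, l) = 7 - (A + l)/(l + A) = 7 - (A + l)/(A + l) = 7 - 1*1 = 7 - 1 = 6)
a(190, 168) - 1*20938 = 6 - 1*20938 = 6 - 20938 = -20932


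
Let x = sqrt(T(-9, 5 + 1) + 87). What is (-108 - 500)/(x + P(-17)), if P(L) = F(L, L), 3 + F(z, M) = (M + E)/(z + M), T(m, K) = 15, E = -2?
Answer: -1715776/111023 - 702848*sqrt(102)/111023 ≈ -79.391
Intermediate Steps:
F(z, M) = -3 + (-2 + M)/(M + z) (F(z, M) = -3 + (M - 2)/(z + M) = -3 + (-2 + M)/(M + z))
P(L) = (-2 - 5*L)/(2*L) (P(L) = (-2 - 3*L - 2*L)/(L + L) = (-2 - 5*L)/((2*L)) = (1/(2*L))*(-2 - 5*L) = (-2 - 5*L)/(2*L))
x = sqrt(102) (x = sqrt(15 + 87) = sqrt(102) ≈ 10.100)
(-108 - 500)/(x + P(-17)) = (-108 - 500)/(sqrt(102) + (-5/2 - 1/(-17))) = -608/(sqrt(102) + (-5/2 - 1*(-1/17))) = -608/(sqrt(102) + (-5/2 + 1/17)) = -608/(sqrt(102) - 83/34) = -608/(-83/34 + sqrt(102))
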